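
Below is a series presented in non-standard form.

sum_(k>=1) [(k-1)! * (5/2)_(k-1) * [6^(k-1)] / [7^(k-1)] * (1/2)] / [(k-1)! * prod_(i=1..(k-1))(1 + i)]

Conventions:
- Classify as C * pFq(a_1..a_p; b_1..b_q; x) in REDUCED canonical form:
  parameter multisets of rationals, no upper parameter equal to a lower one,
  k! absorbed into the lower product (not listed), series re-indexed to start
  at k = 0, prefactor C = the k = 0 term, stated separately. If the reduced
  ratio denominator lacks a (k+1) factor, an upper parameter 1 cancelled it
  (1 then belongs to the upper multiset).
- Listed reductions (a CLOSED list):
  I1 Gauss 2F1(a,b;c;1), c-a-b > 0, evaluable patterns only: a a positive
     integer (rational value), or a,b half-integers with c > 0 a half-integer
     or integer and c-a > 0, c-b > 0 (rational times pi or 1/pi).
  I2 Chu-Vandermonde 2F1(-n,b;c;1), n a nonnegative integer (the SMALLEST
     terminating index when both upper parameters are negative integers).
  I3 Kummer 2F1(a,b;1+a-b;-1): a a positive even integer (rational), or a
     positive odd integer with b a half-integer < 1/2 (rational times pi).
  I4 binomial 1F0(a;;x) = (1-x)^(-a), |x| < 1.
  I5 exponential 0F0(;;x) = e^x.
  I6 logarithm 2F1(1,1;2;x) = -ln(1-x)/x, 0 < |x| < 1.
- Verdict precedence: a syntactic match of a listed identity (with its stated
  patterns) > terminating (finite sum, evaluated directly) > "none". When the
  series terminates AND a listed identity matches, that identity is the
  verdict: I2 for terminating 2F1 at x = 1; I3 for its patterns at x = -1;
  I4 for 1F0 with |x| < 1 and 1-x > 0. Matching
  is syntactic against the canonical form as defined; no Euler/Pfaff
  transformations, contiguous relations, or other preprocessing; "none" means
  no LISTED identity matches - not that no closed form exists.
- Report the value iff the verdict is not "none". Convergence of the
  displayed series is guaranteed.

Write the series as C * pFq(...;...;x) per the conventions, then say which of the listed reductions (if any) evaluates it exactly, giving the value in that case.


Classification (C = 1/2): 2F1 with upper {1, 5/2}, lower {2}, argument x = 6/7. Verdict: none here - no I1-I6 shape fits x = 6/7 with lower {2}.

The tell: t_0 = 1/2 here, and the two geometric factors (prefactor 1/2) combine into one argument.
Ratio: r(k) = (6/7) * (k+1) (k+5/2) / [(k+2) (k+1)] - rational; roots negated = parameters, x = (6/7), C = 1/2.


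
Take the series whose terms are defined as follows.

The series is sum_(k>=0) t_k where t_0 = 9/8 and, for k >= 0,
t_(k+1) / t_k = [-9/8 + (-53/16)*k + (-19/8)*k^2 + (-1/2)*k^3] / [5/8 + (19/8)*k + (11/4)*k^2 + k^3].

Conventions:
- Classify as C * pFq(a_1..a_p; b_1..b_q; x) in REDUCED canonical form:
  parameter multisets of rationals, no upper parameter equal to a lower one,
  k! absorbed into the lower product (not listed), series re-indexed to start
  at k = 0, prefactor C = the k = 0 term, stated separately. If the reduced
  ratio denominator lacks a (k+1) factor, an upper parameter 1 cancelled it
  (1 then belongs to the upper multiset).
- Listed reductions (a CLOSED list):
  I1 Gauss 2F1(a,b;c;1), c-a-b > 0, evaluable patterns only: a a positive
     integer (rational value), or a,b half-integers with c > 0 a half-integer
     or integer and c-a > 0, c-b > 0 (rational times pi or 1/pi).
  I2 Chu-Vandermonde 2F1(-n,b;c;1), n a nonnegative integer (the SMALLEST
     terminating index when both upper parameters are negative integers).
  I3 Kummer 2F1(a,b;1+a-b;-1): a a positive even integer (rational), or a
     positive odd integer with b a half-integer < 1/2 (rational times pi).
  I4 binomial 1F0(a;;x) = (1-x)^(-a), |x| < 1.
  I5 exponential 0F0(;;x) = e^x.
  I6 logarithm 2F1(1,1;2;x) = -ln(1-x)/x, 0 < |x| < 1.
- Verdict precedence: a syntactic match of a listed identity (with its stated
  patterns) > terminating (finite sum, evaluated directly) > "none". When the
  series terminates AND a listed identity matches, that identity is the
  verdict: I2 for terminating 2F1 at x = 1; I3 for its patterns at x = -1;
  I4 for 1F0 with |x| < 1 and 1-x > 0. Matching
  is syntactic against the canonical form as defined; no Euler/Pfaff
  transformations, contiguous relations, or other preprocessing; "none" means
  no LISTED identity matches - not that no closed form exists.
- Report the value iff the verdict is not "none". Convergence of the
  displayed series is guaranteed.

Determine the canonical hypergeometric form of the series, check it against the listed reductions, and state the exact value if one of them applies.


The tell: x = (-1/2) and factor the ratio over Q (C = 9/8): negated roots = parameters.
Adjacent-term ratio: r(k) = (-1/2) * (k+2) (k+9/4) / [(k+5/4) (k+1)] ; factor over Q: parameters, x = (-1/2), and C = 9/8.

Prefactor 9/8, argument -1/2: 2F1 with upper {2, 9/4} over lower {5/4}. Verdict: none. A 2F1 with upper {2, 9/4} fits none of I1-I6 at x = -1/2; the sum runs forever.


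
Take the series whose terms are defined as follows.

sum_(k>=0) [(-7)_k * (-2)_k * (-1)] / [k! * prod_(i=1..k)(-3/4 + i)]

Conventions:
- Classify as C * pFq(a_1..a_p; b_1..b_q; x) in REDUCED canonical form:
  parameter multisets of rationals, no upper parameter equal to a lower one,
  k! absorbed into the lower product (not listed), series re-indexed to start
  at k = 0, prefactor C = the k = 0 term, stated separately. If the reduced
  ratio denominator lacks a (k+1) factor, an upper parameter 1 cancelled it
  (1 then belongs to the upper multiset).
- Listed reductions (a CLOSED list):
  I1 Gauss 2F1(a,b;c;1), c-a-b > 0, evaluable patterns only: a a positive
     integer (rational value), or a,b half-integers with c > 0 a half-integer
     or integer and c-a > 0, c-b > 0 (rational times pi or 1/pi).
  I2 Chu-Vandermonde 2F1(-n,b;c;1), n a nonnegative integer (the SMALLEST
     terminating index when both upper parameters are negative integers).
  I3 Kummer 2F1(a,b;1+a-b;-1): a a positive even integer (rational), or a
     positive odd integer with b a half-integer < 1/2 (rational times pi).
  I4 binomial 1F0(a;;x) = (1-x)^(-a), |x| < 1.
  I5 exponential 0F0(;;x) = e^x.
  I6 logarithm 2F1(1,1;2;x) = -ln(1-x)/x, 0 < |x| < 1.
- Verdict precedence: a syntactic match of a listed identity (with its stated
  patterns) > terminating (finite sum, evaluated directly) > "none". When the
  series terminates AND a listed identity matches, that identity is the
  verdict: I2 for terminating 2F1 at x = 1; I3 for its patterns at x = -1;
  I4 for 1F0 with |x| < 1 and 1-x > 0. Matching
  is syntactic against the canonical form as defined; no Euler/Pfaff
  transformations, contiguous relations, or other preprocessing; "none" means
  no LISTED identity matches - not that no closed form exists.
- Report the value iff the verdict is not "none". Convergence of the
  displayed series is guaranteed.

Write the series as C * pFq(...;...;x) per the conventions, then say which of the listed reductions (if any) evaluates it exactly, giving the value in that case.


Canonical form: C = -1 times 2F1 with upper {-7, -2}, lower {1/4}, x = 1. Verdict: the Chu-Vandermonde identity I2 applies (terminating 2F1 at x = 1 with n = 2, b = -7, c = 1/4). Its exact value is -957/5.

Structural cue: t_0 being -1, the lower running product (C = -1) is a rising factorial.
Consecutive-term ratio: r(k) = 1 * (k-7) (k-2) / [(k+1/4) (k+1)] - rational in k, leading ratio 1; with t_0 = -1, classification follows.


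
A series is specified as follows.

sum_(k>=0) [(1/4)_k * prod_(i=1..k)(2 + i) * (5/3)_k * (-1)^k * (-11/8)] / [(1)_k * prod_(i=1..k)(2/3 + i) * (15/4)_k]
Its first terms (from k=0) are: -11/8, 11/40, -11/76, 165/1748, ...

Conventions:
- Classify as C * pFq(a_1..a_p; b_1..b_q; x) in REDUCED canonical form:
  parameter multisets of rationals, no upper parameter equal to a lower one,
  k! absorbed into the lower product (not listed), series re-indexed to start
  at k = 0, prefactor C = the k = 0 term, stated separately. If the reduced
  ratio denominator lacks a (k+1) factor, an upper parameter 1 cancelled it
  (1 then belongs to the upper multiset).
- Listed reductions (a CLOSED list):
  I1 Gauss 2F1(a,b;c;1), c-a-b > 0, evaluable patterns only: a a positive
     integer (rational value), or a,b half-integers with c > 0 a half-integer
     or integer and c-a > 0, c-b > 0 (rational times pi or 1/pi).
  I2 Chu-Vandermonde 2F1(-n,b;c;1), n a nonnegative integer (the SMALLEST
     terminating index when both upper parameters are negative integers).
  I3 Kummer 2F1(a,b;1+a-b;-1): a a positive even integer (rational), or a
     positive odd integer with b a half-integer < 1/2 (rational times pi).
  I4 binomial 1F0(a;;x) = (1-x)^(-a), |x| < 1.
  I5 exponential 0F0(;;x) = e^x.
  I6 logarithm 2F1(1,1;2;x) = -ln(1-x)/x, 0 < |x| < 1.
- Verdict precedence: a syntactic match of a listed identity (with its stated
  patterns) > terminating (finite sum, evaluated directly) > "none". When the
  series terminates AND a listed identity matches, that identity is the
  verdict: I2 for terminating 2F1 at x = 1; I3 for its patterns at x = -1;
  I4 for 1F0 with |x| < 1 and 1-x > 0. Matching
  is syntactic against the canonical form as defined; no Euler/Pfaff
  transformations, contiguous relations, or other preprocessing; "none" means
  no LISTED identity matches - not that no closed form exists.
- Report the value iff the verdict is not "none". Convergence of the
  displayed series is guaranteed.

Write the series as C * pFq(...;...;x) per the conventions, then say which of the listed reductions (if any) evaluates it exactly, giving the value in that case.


With C = -11/8: the canonical form is 2F1(1/4, 3; 15/4; -1). Verdict: none - at argument -1 the multisets {1/4, 3} ; {15/4} match no listed identity.

Key step: x = (-1) and the running product (prefactor -11/8) telescopes to a rising factorial.
Term ratio: r(k) = (-1) * (k+1/4) (k+3) / [(k+15/4) (k+1)] - rational in k. x = (-1); t_0 = -11/8; negate the roots.


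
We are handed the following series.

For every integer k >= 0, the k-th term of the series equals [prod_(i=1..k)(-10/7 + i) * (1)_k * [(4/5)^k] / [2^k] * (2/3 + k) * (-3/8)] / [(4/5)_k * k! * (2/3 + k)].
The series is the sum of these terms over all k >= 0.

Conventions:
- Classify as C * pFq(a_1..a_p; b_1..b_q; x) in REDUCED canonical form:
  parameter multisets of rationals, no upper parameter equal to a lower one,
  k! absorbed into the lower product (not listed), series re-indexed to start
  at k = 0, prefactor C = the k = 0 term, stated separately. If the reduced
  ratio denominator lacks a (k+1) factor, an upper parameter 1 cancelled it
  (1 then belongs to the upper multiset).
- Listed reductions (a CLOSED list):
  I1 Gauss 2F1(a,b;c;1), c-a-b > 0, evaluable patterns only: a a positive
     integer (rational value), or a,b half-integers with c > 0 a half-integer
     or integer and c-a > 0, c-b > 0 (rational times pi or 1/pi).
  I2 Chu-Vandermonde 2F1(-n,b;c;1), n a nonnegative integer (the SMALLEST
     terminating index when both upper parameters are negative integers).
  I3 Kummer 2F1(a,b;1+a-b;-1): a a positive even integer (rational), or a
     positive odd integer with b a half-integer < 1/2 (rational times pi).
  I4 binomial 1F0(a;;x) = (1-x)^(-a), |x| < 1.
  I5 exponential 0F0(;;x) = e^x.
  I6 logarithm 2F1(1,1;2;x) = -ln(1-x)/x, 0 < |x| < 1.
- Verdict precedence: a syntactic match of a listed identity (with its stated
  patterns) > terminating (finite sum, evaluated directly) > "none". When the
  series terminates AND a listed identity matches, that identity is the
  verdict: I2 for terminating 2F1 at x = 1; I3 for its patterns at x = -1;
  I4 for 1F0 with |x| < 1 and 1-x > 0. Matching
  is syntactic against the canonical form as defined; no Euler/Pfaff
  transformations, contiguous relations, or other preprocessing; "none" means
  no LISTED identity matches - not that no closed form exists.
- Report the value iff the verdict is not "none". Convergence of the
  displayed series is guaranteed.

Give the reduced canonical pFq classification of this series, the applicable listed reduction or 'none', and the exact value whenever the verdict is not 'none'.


At argument 2/5: a 2F1 with upper {-3/7, 1}, lower {4/5}, scaled by C = -3/8. Verdict: none - this 2F1 at x = 2/5 matches no listed pattern, and upper {-3/7, 1} holds no stopper.

Key step: t_0 = -3/8 here, and the running product (C = -3/8) telescopes to a rising factorial.
Ratio: r(k) = (2/5) * (k-3/7) (k+1) / [(k+4/5) (k+1)] ; factor over Q: parameters, x = (2/5), and C = -3/8.


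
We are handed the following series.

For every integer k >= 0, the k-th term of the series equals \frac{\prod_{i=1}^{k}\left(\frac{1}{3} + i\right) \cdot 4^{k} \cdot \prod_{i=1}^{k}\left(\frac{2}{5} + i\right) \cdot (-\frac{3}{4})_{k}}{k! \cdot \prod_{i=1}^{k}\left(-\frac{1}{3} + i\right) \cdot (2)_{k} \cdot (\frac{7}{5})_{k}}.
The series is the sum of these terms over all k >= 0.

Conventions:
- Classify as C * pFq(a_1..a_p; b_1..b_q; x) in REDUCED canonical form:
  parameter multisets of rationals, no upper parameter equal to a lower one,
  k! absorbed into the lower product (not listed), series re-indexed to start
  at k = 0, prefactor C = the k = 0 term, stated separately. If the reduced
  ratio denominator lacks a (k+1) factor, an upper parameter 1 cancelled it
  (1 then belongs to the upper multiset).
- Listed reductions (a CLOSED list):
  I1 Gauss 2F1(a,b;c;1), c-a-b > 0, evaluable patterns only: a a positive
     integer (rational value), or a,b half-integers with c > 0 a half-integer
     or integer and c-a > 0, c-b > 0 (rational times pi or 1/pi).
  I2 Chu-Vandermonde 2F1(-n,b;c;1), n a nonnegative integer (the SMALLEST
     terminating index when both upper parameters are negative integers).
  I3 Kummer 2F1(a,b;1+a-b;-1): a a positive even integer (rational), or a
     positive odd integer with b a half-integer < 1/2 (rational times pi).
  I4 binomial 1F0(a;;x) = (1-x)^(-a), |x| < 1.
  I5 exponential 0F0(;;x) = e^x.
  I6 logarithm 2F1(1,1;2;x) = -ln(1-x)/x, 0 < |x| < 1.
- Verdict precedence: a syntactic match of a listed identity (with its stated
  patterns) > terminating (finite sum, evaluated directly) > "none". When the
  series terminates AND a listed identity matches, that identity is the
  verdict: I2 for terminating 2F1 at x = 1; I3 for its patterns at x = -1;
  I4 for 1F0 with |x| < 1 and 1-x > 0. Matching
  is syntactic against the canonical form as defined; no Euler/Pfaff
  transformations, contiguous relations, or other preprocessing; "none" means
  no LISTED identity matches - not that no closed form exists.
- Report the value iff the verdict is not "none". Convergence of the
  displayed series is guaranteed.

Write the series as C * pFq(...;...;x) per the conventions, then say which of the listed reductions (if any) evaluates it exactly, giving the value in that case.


This is 1 * 2F2(-\frac{3}{4}, \frac{4}{3}; \frac{2}{3}, 2; 4) in reduced canonical form. Verdict: none here - no I1-I6 shape fits x = 4 with lower {\frac{2}{3}, 2}.

Key step: with t_0 = 1, the parameter 7/5 appears in both the upper and lower lists and cancels.
Step ratio: r(k) = 4 * (k-\frac{3}{4}) (k+\frac{4}{3}) / [(k+\frac{2}{3}) (k+2) (k+1)] - rational; roots negated = parameters, x = 4, C = 1.


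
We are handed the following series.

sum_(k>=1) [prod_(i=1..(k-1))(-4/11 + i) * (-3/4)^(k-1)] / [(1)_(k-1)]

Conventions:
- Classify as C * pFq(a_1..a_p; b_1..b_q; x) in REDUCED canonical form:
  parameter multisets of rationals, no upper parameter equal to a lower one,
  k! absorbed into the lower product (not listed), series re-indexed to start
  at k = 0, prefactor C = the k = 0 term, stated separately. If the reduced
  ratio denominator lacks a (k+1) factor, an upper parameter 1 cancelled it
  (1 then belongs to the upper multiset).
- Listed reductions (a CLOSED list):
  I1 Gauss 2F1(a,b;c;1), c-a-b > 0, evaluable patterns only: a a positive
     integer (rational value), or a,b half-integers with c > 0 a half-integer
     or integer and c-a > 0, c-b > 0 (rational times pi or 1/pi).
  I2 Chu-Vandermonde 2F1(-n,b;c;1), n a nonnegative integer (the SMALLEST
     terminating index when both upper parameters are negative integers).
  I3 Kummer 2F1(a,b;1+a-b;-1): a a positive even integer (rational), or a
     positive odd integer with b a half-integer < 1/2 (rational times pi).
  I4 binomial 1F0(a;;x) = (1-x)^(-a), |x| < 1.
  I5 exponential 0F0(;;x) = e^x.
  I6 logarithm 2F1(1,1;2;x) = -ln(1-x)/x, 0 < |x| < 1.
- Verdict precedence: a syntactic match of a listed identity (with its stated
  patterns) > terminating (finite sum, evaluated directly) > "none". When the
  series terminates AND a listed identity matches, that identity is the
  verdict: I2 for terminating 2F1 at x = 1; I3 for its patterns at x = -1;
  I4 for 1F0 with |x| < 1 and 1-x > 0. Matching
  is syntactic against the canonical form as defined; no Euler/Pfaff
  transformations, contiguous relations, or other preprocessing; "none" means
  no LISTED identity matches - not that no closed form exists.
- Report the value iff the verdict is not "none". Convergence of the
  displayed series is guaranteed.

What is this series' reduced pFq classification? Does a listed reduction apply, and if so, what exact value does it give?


x = -3/4 here; the reduced form reads 1F0, upper {7/11}, lower {-}, C = 1. Verdict: this is binomial (I4) (the 1F0 binomial series: exponent -7/11, x = -3/4). Exact value: (7/4)^(-7/11).

Key observation: t_0 being 1, (1)_k (prefactor 1) is k! itself.
Ratio: r(k) = (-3/4) * (k+7/11) / [(k+1)] ; factor over Q: parameters, x = (-3/4), and C = 1.


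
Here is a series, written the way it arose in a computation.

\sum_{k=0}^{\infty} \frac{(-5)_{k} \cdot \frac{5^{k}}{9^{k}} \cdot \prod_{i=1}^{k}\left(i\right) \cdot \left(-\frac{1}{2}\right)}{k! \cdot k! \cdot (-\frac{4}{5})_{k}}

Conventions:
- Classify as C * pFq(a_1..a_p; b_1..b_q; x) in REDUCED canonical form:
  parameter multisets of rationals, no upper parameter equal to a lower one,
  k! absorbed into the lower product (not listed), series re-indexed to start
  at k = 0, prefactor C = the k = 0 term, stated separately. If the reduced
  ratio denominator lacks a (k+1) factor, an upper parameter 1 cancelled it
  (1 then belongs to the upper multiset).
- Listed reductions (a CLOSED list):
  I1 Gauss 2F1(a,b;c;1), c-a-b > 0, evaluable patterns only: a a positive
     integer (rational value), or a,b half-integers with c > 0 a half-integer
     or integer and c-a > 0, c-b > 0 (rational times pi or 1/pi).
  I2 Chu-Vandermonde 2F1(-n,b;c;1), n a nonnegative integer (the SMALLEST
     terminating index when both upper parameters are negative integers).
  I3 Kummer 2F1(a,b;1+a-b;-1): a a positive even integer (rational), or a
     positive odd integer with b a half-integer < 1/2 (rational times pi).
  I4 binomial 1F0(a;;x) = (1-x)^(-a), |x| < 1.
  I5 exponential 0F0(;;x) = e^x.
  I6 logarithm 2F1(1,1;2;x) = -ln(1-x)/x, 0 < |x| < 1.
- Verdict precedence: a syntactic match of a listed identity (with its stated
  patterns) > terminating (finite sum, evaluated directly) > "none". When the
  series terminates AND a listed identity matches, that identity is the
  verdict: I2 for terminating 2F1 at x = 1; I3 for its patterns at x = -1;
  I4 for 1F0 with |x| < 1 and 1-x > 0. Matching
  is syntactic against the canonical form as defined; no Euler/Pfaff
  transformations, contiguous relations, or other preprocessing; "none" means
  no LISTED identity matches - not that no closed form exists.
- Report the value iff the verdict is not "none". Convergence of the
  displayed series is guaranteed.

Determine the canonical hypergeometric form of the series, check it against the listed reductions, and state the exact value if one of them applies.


At argument \frac{5}{9}: a 1F1 with upper {-5}, lower {-\frac{4}{5}}, scaled by C = -\frac{1}{2}. Verdict: terminating - upper parameter -5 makes this a finite sum (last index 5), evaluated exactly. Its exact value is \frac{1739909399}{498845952}.

Structural cue: t_0 being -\frac{1}{2}, the running product (C = -1/2, x = 5/9) telescopes to a rising factorial.
Term ratio: r(k) = \frac{5}{9} * (k-5) / [(k-\frac{4}{5}) (k+1)] - poly over poly, x = \frac{5}{9} from leading terms; C = -\frac{1}{2} at k = 0.


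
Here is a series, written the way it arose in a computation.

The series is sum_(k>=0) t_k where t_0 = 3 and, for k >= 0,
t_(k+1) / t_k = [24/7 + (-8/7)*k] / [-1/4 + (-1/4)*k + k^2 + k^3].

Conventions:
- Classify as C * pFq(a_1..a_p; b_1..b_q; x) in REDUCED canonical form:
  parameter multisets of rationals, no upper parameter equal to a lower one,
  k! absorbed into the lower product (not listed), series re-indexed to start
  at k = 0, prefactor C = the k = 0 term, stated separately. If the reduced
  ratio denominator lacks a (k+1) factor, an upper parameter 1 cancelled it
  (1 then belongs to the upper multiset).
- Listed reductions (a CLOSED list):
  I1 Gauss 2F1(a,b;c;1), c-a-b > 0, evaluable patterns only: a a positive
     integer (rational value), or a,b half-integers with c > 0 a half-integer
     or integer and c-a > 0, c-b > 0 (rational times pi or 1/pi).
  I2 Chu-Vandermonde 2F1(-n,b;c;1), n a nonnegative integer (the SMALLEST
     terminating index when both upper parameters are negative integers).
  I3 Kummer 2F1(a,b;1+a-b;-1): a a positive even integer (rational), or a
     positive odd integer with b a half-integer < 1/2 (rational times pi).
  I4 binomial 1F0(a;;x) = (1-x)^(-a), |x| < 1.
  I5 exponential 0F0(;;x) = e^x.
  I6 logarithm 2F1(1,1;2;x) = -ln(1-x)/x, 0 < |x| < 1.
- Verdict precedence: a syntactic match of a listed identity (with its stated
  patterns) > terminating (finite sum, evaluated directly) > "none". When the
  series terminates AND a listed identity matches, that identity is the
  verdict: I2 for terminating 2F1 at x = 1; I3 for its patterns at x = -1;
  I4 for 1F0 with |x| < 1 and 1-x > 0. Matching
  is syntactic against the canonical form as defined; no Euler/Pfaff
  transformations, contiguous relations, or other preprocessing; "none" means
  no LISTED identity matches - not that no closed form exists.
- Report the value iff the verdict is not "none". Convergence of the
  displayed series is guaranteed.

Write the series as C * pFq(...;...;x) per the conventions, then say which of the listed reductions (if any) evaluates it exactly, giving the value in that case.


At argument -8/7: a 1F2 with upper {-3}, lower {-1/2, 1/2}, scaled by C = 3. Verdict: terminating - upper parameter -3 makes this a finite sum (last index 3), evaluated exactly. Its exact value is -551573/5145.

Key observation: x = (-8/7) and the expanded ratio factors over Q; C = 3, x = -8/7, roots give parameters.
Adjacent-term ratio: r(k) = (-8/7) * (k-3) / [(k-1/2) (k+1/2) (k+1)] - poly over poly, x = (-8/7) from leading terms; C = 3 at k = 0.


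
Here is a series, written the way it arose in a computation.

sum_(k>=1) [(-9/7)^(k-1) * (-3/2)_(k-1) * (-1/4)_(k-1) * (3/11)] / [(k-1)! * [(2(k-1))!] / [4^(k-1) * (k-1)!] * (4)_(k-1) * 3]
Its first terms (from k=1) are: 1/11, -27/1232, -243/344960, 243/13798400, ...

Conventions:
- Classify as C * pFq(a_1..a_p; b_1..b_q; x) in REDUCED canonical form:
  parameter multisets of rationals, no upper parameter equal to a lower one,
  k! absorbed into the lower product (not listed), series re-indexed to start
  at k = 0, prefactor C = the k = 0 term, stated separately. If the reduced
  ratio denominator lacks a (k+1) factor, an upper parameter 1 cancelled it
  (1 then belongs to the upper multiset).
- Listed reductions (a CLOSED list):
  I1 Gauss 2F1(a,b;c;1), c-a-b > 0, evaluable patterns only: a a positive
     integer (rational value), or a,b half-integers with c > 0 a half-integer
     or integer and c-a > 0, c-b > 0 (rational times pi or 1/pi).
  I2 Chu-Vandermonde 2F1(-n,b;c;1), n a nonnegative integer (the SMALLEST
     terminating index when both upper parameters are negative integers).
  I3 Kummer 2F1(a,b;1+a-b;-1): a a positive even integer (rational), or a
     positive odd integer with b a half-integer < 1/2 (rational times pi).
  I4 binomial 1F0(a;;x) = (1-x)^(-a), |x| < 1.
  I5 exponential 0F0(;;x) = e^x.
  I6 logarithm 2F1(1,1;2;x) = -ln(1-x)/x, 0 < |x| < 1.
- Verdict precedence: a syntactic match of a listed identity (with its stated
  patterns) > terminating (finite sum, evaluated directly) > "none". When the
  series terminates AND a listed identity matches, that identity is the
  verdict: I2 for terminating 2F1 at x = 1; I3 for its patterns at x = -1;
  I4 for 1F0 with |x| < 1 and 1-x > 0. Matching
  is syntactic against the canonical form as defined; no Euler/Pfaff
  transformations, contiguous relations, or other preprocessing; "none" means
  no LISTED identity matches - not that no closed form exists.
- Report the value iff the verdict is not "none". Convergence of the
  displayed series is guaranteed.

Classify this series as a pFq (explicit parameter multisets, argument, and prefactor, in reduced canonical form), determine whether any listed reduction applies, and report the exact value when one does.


Classification (C = 1/11): 2F2 with upper {-3/2, -1/4}, lower {1/2, 4}, argument x = -9/7. Verdict: none here - no I1-I6 shape fits x = -9/7 with lower {1/2, 4}.

Key observation: t_0 being 1/11, the lower (2k)!/(4^k k!) block (C = 1/11) is (1/2)_k.
Term ratio: r(k) = (-9/7) * (k-3/2) (k-1/4) / [(k+1/2) (k+4) (k+1)] - rational; roots negated = parameters, x = (-9/7), C = 1/11.


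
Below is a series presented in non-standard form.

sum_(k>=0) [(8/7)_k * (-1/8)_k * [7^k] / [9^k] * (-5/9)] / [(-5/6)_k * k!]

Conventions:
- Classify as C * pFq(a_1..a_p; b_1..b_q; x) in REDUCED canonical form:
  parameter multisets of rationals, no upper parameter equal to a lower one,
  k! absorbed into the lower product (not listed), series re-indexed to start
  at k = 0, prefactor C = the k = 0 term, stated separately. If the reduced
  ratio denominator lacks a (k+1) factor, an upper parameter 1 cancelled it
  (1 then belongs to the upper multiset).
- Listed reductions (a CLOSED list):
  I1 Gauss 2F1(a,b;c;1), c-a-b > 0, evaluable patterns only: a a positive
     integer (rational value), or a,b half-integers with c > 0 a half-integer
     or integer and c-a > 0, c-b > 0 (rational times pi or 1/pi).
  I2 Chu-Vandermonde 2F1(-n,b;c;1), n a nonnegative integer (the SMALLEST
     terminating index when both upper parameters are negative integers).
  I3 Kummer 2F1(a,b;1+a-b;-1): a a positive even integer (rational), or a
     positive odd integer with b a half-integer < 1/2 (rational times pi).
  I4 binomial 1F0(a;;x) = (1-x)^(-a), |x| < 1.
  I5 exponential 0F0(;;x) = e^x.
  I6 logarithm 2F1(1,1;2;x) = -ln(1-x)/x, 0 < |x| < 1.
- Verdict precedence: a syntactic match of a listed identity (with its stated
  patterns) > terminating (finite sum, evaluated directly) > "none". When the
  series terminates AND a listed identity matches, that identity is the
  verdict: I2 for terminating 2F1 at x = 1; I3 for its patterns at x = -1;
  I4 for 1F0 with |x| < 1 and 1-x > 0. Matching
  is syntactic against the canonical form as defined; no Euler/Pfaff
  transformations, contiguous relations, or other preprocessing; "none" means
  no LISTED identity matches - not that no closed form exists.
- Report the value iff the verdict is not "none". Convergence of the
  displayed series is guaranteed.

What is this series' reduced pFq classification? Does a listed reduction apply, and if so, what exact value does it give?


This is -5/9 * 2F1(-1/8, 8/7; -5/6; 7/9) in reduced canonical form. Verdict: none. Every listed pattern misses the 2F1 form at 7/9, upper {-1/8, 8/7}.

Key observation: from the first term -5/9: the two geometric factors (prefactor -5/9) combine into one argument.
Ratio: r(k) = (7/9) * (k-1/8) (k+8/7) / [(k-5/6) (k+1)] - poly over poly, x = (7/9) from leading terms; C = -5/9 at k = 0.


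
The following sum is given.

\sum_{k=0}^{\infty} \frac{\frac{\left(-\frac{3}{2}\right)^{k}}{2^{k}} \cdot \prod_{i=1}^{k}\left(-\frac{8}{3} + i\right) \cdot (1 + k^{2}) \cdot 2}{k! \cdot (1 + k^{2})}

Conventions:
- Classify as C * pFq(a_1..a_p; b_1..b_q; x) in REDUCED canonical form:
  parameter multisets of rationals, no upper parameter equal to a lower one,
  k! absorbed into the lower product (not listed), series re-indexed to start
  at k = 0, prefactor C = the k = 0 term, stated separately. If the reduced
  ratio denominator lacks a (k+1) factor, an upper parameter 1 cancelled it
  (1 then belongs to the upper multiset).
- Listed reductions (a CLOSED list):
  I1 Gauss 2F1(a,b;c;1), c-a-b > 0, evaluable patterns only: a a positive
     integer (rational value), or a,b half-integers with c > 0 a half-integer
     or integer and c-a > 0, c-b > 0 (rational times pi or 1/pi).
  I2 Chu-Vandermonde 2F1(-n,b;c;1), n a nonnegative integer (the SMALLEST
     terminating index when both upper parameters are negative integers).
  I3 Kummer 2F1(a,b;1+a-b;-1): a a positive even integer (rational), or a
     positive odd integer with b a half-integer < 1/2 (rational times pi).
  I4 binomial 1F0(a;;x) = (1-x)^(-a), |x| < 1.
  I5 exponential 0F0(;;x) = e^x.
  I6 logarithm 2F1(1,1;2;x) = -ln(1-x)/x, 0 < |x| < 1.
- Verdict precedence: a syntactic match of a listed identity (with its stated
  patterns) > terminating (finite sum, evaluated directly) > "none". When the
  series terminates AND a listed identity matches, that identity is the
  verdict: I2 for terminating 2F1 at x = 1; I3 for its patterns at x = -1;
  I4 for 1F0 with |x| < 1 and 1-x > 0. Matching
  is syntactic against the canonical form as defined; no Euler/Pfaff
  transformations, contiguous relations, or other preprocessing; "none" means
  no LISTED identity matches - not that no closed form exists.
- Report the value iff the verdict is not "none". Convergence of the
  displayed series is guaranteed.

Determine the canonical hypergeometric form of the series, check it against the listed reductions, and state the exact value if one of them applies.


x = -\frac{3}{4} here; the reduced form reads 1F0, upper {-\frac{5}{3}}, lower {-}, C = 2. Verdict: the binomial series (I4) matches (the 1F0 binomial series: exponent 5/3, x = -\frac{3}{4}). Hence: 2 \cdot \left(\frac{7}{4}\right)^{\frac{5}{3}}.

Key step: with t_0 = 2, the running product (prefactor 2) telescopes to a rising factorial.
Step ratio: r(k) = -\frac{3}{4} * (k-\frac{5}{3}) / [(k+1)] - rational in k. x = -\frac{3}{4}; t_0 = 2; negate the roots.


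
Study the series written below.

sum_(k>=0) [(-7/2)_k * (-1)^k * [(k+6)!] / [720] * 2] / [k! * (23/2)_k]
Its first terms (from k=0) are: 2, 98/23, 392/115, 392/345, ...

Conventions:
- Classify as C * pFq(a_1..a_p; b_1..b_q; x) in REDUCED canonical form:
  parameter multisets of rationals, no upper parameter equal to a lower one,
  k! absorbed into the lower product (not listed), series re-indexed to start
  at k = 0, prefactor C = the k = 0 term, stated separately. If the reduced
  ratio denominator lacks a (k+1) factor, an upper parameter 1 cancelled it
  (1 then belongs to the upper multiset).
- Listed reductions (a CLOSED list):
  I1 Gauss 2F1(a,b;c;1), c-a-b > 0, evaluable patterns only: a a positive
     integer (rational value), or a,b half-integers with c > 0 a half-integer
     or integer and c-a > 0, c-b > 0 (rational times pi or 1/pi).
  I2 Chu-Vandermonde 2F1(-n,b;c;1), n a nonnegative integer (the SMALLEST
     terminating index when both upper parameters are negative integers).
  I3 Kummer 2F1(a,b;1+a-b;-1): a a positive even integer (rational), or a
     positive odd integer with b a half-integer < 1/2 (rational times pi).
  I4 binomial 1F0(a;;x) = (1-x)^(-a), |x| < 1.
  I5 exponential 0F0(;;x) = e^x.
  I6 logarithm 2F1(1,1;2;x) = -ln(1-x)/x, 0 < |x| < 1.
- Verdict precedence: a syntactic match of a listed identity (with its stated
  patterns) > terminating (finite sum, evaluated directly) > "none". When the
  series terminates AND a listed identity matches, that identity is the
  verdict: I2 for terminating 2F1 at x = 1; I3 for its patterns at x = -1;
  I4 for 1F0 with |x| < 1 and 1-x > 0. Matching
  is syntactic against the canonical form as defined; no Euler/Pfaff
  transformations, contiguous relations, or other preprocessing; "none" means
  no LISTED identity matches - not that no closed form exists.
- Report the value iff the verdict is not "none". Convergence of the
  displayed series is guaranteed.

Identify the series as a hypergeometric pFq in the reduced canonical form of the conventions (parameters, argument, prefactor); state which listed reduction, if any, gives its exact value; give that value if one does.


At argument -1: a 2F1 with upper {-7/2, 7}, lower {23/2}, scaled by C = 2. Verdict at x = -1: Kummer's theorem (I3) matches (x = -1; c = 23/2 equals 1+a-b for upper {-7/2, 7}: listed pattern). Its exact value is (14549535/4194304) * pi.

Key observation: x = (-1) and the factorial ratio (C = 2) (k+a-1)!/(a-1)! is a rising factorial (a)_k.
Term ratio: r(k) = (-1) * (k-7/2) (k+7) / [(k+23/2) (k+1)] - poly over poly, x = (-1) from leading terms; C = 2 at k = 0.


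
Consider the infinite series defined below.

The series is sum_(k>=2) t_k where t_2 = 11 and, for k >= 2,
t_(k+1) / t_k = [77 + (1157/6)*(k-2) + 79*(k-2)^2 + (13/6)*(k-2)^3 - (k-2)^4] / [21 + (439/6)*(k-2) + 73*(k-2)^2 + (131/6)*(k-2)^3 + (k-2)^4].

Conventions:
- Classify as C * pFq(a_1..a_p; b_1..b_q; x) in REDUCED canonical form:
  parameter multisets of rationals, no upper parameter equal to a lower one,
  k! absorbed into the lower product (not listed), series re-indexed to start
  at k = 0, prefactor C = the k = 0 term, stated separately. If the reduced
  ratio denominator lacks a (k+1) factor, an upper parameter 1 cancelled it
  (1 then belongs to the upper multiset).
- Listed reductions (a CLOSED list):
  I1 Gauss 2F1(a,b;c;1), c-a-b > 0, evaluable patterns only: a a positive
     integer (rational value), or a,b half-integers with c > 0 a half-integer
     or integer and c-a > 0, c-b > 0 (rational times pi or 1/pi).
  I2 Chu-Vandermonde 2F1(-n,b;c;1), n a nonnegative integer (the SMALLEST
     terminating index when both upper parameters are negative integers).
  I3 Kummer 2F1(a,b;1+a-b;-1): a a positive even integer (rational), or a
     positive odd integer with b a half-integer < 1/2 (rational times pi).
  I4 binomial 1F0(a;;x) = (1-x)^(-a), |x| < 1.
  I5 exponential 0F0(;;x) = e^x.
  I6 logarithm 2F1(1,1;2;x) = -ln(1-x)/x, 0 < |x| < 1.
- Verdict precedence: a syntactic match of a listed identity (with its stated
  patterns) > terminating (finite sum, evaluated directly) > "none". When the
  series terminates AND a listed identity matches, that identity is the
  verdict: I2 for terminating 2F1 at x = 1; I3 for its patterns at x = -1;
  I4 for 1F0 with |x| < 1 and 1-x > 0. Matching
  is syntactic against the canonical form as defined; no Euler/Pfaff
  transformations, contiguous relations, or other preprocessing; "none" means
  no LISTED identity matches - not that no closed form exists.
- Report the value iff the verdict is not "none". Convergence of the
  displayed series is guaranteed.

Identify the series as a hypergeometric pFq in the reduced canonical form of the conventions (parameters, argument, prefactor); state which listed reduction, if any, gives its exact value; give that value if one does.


First insight: x = (-1) and the parameter 7/3 appears in both the upper and lower lists and cancels (alongside the other common factor).
Step ratio: r(k) = (-1) * (k-11) (k+6) / [(k+18) (k+1)] - poly over poly, x = (-1) from leading terms; C = 11 at k = 0.

Prefactor 11, argument -1: 2F1 with upper {-11, 6} over lower {18}. Verdict: the Kummer evaluation I3 matches (x = -1; c = 18 equals 1+a-b for upper {-11, 6}: listed pattern). Its exact value is 374.


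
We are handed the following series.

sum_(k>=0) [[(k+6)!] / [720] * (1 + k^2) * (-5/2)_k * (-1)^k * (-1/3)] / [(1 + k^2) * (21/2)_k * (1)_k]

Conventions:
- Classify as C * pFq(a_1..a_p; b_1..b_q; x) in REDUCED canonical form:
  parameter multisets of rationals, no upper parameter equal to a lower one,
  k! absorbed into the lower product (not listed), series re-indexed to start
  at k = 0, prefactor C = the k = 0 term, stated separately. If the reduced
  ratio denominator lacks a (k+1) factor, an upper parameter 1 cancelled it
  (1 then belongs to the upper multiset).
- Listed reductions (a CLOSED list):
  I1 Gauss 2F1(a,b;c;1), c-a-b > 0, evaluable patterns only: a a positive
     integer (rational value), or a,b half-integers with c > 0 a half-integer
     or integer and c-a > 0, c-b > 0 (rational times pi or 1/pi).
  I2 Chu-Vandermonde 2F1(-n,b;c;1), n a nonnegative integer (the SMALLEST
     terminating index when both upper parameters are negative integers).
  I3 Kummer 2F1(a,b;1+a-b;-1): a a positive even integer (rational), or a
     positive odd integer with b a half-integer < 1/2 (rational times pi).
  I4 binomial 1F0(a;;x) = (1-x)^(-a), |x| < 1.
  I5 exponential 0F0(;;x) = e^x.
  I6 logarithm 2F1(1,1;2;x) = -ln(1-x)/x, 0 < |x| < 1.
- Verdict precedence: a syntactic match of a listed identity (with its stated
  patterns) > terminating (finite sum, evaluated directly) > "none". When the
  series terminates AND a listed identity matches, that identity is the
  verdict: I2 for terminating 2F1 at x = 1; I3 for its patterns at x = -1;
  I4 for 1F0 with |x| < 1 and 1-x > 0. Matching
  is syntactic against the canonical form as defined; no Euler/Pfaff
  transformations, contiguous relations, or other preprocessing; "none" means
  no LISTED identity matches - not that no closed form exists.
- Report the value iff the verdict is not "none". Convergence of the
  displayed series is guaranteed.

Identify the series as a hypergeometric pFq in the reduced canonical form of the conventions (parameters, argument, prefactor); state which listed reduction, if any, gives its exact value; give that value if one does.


The series (x = -1) is 2F1: upper {-5/2, 7}, lower {21/2}, prefactor -1/3. Verdict: Kummer's theorem (I3) applies (x = -1; c = 21/2 equals 1+a-b for upper {-5/2, 7}: listed pattern). Hence: (-1616615/4194304) * pi.

Structural cue: t_0 = -1/3 here, and (1)_k (C = -1/3, x = -1) is k! itself.
Term ratio: r(k) = (-1) * (k-5/2) (k+7) / [(k+21/2) (k+1)] - rational in k, leading ratio (-1); with t_0 = -1/3, classification follows.


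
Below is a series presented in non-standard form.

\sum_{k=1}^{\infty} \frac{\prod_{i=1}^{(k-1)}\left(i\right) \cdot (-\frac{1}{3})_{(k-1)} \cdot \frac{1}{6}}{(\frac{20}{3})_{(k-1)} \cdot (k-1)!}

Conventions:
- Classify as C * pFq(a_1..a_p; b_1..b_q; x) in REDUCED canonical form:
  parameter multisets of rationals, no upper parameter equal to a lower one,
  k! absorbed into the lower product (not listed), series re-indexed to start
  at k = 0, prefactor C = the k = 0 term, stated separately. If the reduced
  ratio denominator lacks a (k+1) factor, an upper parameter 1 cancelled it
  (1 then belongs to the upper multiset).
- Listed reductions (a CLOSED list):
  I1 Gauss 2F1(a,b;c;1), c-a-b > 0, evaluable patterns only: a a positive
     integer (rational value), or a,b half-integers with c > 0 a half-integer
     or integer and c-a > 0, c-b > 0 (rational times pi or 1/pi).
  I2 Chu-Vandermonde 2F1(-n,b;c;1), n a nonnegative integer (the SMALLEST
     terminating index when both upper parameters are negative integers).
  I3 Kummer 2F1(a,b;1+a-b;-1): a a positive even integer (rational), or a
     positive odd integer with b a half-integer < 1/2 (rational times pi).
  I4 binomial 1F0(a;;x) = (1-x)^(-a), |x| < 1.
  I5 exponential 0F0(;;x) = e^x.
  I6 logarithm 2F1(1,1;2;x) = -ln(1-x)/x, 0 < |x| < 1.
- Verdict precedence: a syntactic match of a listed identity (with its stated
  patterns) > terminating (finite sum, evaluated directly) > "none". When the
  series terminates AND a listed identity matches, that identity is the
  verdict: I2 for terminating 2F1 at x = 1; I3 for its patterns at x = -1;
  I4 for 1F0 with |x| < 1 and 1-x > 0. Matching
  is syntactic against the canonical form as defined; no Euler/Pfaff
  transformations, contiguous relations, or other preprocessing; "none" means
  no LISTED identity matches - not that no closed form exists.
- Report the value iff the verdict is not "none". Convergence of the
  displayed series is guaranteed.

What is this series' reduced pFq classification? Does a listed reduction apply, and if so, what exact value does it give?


Reduced: x = 1, 2F1, upper = {-\frac{1}{3}, 1}, lower = {\frac{20}{3}}, C = \frac{1}{6}. Verdict at x = 1: the Gauss summation I1 matches (x = 1: the Gamma ratio telescopes since c-a-b = 6 > 0 and a = 1 in Z>0). Value: \frac{17}{108}.

Structural cue: t_0 being \frac{1}{6}, the running product (C = 1/6) telescopes to a rising factorial.
Consecutive-term ratio: r(k) = 1 * (k-\frac{1}{3}) (k+1) / [(k+\frac{20}{3}) (k+1)] ; factor over Q: parameters, x = 1, and C = \frac{1}{6}.
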